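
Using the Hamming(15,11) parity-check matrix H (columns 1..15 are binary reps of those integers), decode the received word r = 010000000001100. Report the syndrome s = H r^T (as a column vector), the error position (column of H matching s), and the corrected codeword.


s = (0, 0, 1, 1)^T, error position = 3, corrected codeword c = 011000000001100

Compute s = H r^T mod 2 one row at a time:
  s_1 = 0 + 0 + 0 + 0 + 1 + 1 + 0 + 0 = 2 ≡ 0 (mod 2).
  s_2 = 0 + 0 + 0 + 0 + 1 + 1 + 0 + 0 = 2 ≡ 0 (mod 2).
  s_3 = 1 + 0 + 0 + 0 + 0 + 0 + 0 + 0 = 1 ≡ 1 (mod 2).
  s_4 = 0 + 0 + 0 + 0 + 0 + 0 + 1 + 0 = 1 ≡ 1 (mod 2).
s = (0, 0, 1, 1)^T — this equals column 3 of H (binary 0011), so error is at position 3.
Correct: flip bit 3 of r = 010000000001100 to get c = 011000000001100.


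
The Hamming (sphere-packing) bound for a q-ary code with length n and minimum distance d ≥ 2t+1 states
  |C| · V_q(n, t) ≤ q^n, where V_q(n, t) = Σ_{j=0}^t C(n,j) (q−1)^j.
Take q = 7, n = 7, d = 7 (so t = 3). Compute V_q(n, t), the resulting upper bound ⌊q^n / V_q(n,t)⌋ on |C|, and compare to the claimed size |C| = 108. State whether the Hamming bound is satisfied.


V_q(n, t) = 8359, q^n = 823543, Hamming bound = 98, |C| = 108 > bound (violated).

Step 1: Compute V_q(n, t) = Σ_{j=0}^3 C(n, j) (q−1)^j.
  j = 0: C(7,0)·(6)^0 = 1·1 = 1.
  j = 1: C(7,1)·(6)^1 = 7·6 = 42.
  j = 2: C(7,2)·(6)^2 = 21·36 = 756.
  j = 3: C(7,3)·(6)^3 = 35·216 = 7560.
  V_q(n, t) = 1 + 42 + 756 + 7560 = 8359.
Step 2: q^n = 7^7 = 823543.
Step 3: Hamming bound ⌊q^n / V_q(n,t)⌋ = ⌊823543/8359⌋ = 98.
Step 4: Compare |C| = 108 to 98: violated.
The claimed |C| lies above the Hamming bound, so no 7-ary code of length 7 with d ≥ 7 can have 108 codewords.


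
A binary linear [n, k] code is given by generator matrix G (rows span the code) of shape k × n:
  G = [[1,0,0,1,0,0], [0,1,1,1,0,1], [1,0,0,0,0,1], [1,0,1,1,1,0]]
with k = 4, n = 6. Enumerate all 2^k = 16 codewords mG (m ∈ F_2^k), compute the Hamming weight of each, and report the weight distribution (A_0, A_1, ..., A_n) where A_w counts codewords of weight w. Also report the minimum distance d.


Weight distribution: A_0 = 1, A_2 = 6, A_4 = 9. Minimum distance d = 2.

Enumerate all 2^4 = 16 messages m ∈ F_2^4.
For each, compute codeword c = mG in F_2^6, then tally its weight.
  m = 0000 → c = 000000, weight = 0.
  m = 1000 → c = 100100, weight = 2.
  m = 0100 → c = 011101, weight = 4.
  m = 1100 → c = 111001, weight = 4.
  m = 0010 → c = 100001, weight = 2.
  m = 1010 → c = 000101, weight = 2.
  m = 0110 → c = 111100, weight = 4.
  m = 1110 → c = 011000, weight = 2.
  m = 0001 → c = 101110, weight = 4.
  m = 1001 → c = 001010, weight = 2.
  m = 0101 → c = 110011, weight = 4.
  m = 1101 → c = 010111, weight = 4.
  m = 0011 → c = 001111, weight = 4.
  m = 1011 → c = 101011, weight = 4.
  m = 0111 → c = 010010, weight = 2.
  m = 1111 → c = 110110, weight = 4.
Tally weights:
  weight 0: 1 codewords.
  weight 2: 6 codewords.
  weight 4: 9 codewords.
Minimum distance d = smallest w > 0 with A_w > 0 = 2.
Sanity: Σ A_w = 16 = 2^4 = 16 ✓.


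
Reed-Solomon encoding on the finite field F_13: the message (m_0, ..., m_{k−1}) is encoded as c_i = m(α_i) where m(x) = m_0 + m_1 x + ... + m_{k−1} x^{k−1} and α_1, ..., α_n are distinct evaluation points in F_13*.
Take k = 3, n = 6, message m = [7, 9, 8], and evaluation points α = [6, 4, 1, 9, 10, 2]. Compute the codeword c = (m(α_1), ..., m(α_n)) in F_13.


c = [11, 2, 11, 8, 0, 5]

Message polynomial: m(x) = 7 + 9·x + 8·x^2 (mod 13).
For each evaluation point α_i, compute m(α_i) mod 13:
  α_1 = 6: Horner steps 8 → 5 → 11, so m(6) = 11.
  α_2 = 4: Horner steps 8 → 2 → 2, so m(4) = 2.
  α_3 = 1: Horner steps 8 → 4 → 11, so m(1) = 11.
  α_4 = 9: Horner steps 8 → 3 → 8, so m(9) = 8.
  α_5 = 10: Horner steps 8 → 11 → 0, so m(10) = 0.
  α_6 = 2: Horner steps 8 → 12 → 5, so m(2) = 5.
Codeword c = [11, 2, 11, 8, 0, 5] ∈ F_13^6.


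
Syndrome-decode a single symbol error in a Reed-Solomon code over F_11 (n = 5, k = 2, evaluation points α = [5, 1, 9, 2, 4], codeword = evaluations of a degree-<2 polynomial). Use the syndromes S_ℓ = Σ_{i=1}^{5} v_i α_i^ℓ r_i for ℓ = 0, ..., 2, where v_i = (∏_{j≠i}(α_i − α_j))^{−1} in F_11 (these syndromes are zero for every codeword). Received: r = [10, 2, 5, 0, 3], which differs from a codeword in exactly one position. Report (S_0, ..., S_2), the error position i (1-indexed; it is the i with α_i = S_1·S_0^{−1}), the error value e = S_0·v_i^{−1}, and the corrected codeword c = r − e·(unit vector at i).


S = (8, 8, 8), error at position 2, error magnitude e = 9, c = [10, 4, 5, 0, 3].

Step 1: column multipliers v_i = (∏_{j≠i}(α_i − α_j))^{−1} mod 11.
  i = 1 (α = 5): (5−1)(5−9)(5−2)(5−4) = 4·(−4)·3·1 = −48 ≡ 7, so v_1 = 7^{−1} = 8 (mod 11).
  i = 2 (α = 1): (1−5)(1−9)(1−2)(1−4) = (−4)·(−8)·(−1)·(−3) = 96 ≡ 8, so v_2 = 8^{−1} = 7 (mod 11).
  i = 3 (α = 9): (9−5)(9−1)(9−2)(9−4) = 4·8·7·5 = 1120 ≡ 9, so v_3 = 9^{−1} = 5 (mod 11).
  i = 4 (α = 2): (2−5)(2−1)(2−9)(2−4) = (−3)·1·(−7)·(−2) = −42 ≡ 2, so v_4 = 2^{−1} = 6 (mod 11).
  i = 5 (α = 4): (4−5)(4−1)(4−9)(4−2) = (−1)·3·(−5)·2 = 30 ≡ 8, so v_5 = 8^{−1} = 7 (mod 11).
  v = [8, 7, 5, 6, 7].
Step 2: syndromes of r = [10, 2, 5, 0, 3] (all sums mod 11).
  S_0 = Σ v_i r_i = 8·10 + 7·2 + 5·5 + 6·0 + 7·3 = 140 ≡ 8.
  S_1 = Σ v_i α_i r_i = 8·5·10 + 7·1·2 + 5·9·5 + 6·2·0 + 7·4·3 = 723 ≡ 8.
  α_i^2 mod 11 = [3, 1, 4, 4, 5].
  S_2 = Σ v_i α_i^2 r_i = 8·3·10 + 7·1·2 + 5·4·5 + 6·4·0 + 7·5·3 = 459 ≡ 8.
  S = (8, 8, 8) ≠ 0, so r is not a codeword (an error is present).
Step 3: locate the error. For a single error e at position i, S_ℓ = v_i·e·α_i^ℓ, so α_err = S_1/S_0.
  S_0^{−1} = 8^{−1} = 7 (mod 11), so α_err = 8·7 = 56 ≡ 1 = α_2. Error position i = 2.
  Consistency check: S_2/S_1 = 8·7 = 56 ≡ 1 = α_err ✓ (single-error assumption holds).
Step 4: error magnitude e = S_0/v_2 = S_0·∏_{j≠2}(α_2 − α_j) = 8·8 = 64 ≡ 9 (mod 11).
Step 5: correct position 2: c_2 = r_2 − e = 2 − 9 ≡ 4 (mod 11). Hence c = [10, 4, 5, 0, 3].
  Check: interpolating c through the α_i gives m(x) = 8 + 7·x (degree < 2) with m(α_i) = c_i for every i, so c is indeed a codeword.


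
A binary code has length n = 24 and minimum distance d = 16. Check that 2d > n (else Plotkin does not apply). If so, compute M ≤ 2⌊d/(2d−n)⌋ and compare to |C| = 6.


Plotkin bound M ≤ 4; given |C| = 6 > bound (violated).

Check applicability: 2d = 32, n = 24.
2d − n = 8 > 0, so Plotkin applies.
Compute d/(2d−n) = 16/8 ≈ 2.0000.
⌊d/(2d−n)⌋ = 2.
Plotkin bound: M ≤ 2·2 = 4.
Given |C| = 6, check: VIOLATED.
This |C| is above the Plotkin bound, so no binary code with n = 24, d = 16 and 6 codewords exists.


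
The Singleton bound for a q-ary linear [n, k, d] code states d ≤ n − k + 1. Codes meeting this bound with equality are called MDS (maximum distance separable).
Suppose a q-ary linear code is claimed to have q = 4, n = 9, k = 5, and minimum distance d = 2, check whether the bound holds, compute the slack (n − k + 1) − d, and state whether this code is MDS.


Singleton RHS = n − k + 1 = 5, slack = 3, bound satisfied, not MDS.

Singleton bound: d ≤ n − k + 1.
Here n = 9, k = 5, so n − k + 1 = 5.
Given d = 2, check d ≤ 5: YES.
Slack = (n − k + 1) − d = 3.
The code is NOT MDS (slack = 3 > 0).
Description: the claimed parameters are [9, 5, 2]_4; such a code would be non-MDS.


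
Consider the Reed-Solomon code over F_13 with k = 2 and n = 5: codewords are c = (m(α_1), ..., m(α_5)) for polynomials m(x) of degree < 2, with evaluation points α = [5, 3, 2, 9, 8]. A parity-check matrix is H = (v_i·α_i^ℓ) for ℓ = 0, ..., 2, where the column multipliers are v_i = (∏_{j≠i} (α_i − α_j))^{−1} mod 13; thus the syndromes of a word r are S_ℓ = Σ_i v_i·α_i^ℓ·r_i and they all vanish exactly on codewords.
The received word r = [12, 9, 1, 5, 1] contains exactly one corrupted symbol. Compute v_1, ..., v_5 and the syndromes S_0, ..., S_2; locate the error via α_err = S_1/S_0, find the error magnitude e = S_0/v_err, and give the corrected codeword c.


S = (4, 6, 9), error at position 5, error magnitude e = 4, c = [12, 9, 1, 5, 10].

Step 1: column multipliers v_i = (∏_{j≠i}(α_i − α_j))^{−1} mod 13.
  i = 1 (α = 5): (5−3)(5−2)(5−9)(5−8) = 2·3·(−4)·(−3) = 72 ≡ 7, so v_1 = 7^{−1} = 2 (mod 13).
  i = 2 (α = 3): (3−5)(3−2)(3−9)(3−8) = (−2)·1·(−6)·(−5) = −60 ≡ 5, so v_2 = 5^{−1} = 8 (mod 13).
  i = 3 (α = 2): (2−5)(2−3)(2−9)(2−8) = (−3)·(−1)·(−7)·(−6) = 126 ≡ 9, so v_3 = 9^{−1} = 3 (mod 13).
  i = 4 (α = 9): (9−5)(9−3)(9−2)(9−8) = 4·6·7·1 = 168 ≡ 12, so v_4 = 12^{−1} = 12 (mod 13).
  i = 5 (α = 8): (8−5)(8−3)(8−2)(8−9) = 3·5·6·(−1) = −90 ≡ 1, so v_5 = 1^{−1} = 1 (mod 13).
  v = [2, 8, 3, 12, 1].
Step 2: syndromes of r = [12, 9, 1, 5, 1] (all sums mod 13).
  S_0 = Σ v_i r_i = 2·12 + 8·9 + 3·1 + 12·5 + 1·1 = 160 ≡ 4.
  S_1 = Σ v_i α_i r_i = 2·5·12 + 8·3·9 + 3·2·1 + 12·9·5 + 1·8·1 = 890 ≡ 6.
  α_i^2 mod 13 = [12, 9, 4, 3, 12].
  S_2 = Σ v_i α_i^2 r_i = 2·12·12 + 8·9·9 + 3·4·1 + 12·3·5 + 1·12·1 = 1140 ≡ 9.
  S = (4, 6, 9) ≠ 0, so r is not a codeword (an error is present).
Step 3: locate the error. For a single error e at position i, S_ℓ = v_i·e·α_i^ℓ, so α_err = S_1/S_0.
  S_0^{−1} = 4^{−1} = 10 (mod 13), so α_err = 6·10 = 60 ≡ 8 = α_5. Error position i = 5.
  Consistency check: S_2/S_1 = 9·11 = 99 ≡ 8 = α_err ✓ (single-error assumption holds).
Step 4: error magnitude e = S_0/v_5 = S_0·∏_{j≠5}(α_5 − α_j) = 4·1 = 4 ≡ 4 (mod 13).
Step 5: correct position 5: c_5 = r_5 − e = 1 − 4 ≡ 10 (mod 13). Hence c = [12, 9, 1, 5, 10].
  Check: interpolating c through the α_i gives m(x) = 11 + 8·x (degree < 2) with m(α_i) = c_i for every i, so c is indeed a codeword.


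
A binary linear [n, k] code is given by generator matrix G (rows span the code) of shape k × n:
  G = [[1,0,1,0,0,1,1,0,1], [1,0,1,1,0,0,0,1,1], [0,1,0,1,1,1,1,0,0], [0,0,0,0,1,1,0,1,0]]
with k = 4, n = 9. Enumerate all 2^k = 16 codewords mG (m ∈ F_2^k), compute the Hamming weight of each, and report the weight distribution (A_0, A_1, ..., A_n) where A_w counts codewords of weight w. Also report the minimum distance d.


Weight distribution: A_0 = 1, A_2 = 1, A_3 = 3, A_4 = 2, A_5 = 4, A_6 = 3, A_7 = 1, A_8 = 1. Minimum distance d = 2.

Enumerate all 2^4 = 16 messages m ∈ F_2^4.
For each, compute codeword c = mG in F_2^9, then tally its weight.
  m = 0000 → c = 000000000, weight = 0.
  m = 1000 → c = 101001101, weight = 5.
  m = 0100 → c = 101100011, weight = 5.
  m = 1100 → c = 000101110, weight = 4.
  m = 0010 → c = 010111100, weight = 5.
  m = 1010 → c = 111110001, weight = 6.
  m = 0110 → c = 111011111, weight = 8.
  m = 1110 → c = 010010010, weight = 3.
  m = 0001 → c = 000011010, weight = 3.
  m = 1001 → c = 101010111, weight = 6.
  m = 0101 → c = 101111001, weight = 6.
  m = 1101 → c = 000110100, weight = 3.
  m = 0011 → c = 010100110, weight = 4.
  m = 1011 → c = 111101011, weight = 7.
  m = 0111 → c = 111000101, weight = 5.
  m = 1111 → c = 010001000, weight = 2.
Tally weights:
  weight 0: 1 codewords.
  weight 2: 1 codewords.
  weight 3: 3 codewords.
  weight 4: 2 codewords.
  weight 5: 4 codewords.
  weight 6: 3 codewords.
  weight 7: 1 codewords.
  weight 8: 1 codewords.
Minimum distance d = smallest w > 0 with A_w > 0 = 2.
Sanity: Σ A_w = 16 = 2^4 = 16 ✓.


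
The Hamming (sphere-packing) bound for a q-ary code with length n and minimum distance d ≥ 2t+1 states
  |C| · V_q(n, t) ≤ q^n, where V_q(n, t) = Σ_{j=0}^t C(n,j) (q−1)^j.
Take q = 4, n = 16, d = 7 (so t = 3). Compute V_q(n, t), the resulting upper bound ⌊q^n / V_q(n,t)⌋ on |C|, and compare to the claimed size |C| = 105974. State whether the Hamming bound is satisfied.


V_q(n, t) = 16249, q^n = 4294967296, Hamming bound = 264321, |C| = 105974 ≤ bound (satisfied).

Step 1: Compute V_q(n, t) = Σ_{j=0}^3 C(n, j) (q−1)^j.
  j = 0: C(16,0)·(3)^0 = 1·1 = 1.
  j = 1: C(16,1)·(3)^1 = 16·3 = 48.
  j = 2: C(16,2)·(3)^2 = 120·9 = 1080.
  j = 3: C(16,3)·(3)^3 = 560·27 = 15120.
  V_q(n, t) = 1 + 48 + 1080 + 15120 = 16249.
Step 2: q^n = 4^16 = 4294967296.
Step 3: Hamming bound ⌊q^n / V_q(n,t)⌋ = ⌊4294967296/16249⌋ = 264321.
Step 4: Compare |C| = 105974 to 264321: satisfied.
The claimed |C| lies below the Hamming bound.


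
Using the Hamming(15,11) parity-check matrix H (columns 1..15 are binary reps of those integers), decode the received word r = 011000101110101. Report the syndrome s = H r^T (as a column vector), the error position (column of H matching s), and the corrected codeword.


s = (1, 1, 0, 0)^T, error position = 12, corrected codeword c = 011000101111101

Compute s = H r^T mod 2 one row at a time:
  s_1 = 0 + 1 + 1 + 1 + 0 + 1 + 0 + 1 = 5 ≡ 1 (mod 2).
  s_2 = 0 + 0 + 0 + 1 + 0 + 1 + 0 + 1 = 3 ≡ 1 (mod 2).
  s_3 = 1 + 1 + 0 + 1 + 1 + 1 + 0 + 1 = 6 ≡ 0 (mod 2).
  s_4 = 0 + 1 + 0 + 1 + 1 + 1 + 1 + 1 = 6 ≡ 0 (mod 2).
s = (1, 1, 0, 0)^T — this equals column 12 of H (binary 1100), so error is at position 12.
Correct: flip bit 12 of r = 011000101110101 to get c = 011000101111101.


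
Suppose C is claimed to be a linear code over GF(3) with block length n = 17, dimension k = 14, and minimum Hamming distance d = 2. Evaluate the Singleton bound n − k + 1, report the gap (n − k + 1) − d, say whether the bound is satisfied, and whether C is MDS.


Singleton RHS = n − k + 1 = 4, slack = 2, bound satisfied, not MDS.

Singleton bound: d ≤ n − k + 1.
Here n = 17, k = 14, so n − k + 1 = 4.
Given d = 2, check d ≤ 4: YES.
Slack = (n − k + 1) − d = 2.
The code is NOT MDS (slack = 2 > 0).
Description: the claimed parameters are [17, 14, 2]_3; such a code would be non-MDS.


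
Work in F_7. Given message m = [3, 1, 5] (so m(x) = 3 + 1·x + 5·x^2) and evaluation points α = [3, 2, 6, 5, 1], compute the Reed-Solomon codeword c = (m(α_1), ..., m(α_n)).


c = [2, 4, 0, 0, 2]

Message polynomial: m(x) = 3 + 1·x + 5·x^2 (mod 7).
For each evaluation point α_i, compute m(α_i) mod 7:
  α_1 = 3: Horner steps 5 → 2 → 2, so m(3) = 2.
  α_2 = 2: Horner steps 5 → 4 → 4, so m(2) = 4.
  α_3 = 6: Horner steps 5 → 3 → 0, so m(6) = 0.
  α_4 = 5: Horner steps 5 → 5 → 0, so m(5) = 0.
  α_5 = 1: Horner steps 5 → 6 → 2, so m(1) = 2.
Codeword c = [2, 4, 0, 0, 2] ∈ F_7^5.


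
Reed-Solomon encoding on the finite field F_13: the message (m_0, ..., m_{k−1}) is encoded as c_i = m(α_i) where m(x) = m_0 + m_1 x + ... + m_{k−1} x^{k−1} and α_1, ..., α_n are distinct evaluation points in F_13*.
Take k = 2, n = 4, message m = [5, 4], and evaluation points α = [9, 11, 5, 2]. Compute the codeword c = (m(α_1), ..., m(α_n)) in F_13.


c = [2, 10, 12, 0]

Message polynomial: m(x) = 5 + 4·x (mod 13).
For each evaluation point α_i, compute m(α_i) mod 13:
  α_1 = 9: Horner steps 4 → 2, so m(9) = 2.
  α_2 = 11: Horner steps 4 → 10, so m(11) = 10.
  α_3 = 5: Horner steps 4 → 12, so m(5) = 12.
  α_4 = 2: Horner steps 4 → 0, so m(2) = 0.
Codeword c = [2, 10, 12, 0] ∈ F_13^4.


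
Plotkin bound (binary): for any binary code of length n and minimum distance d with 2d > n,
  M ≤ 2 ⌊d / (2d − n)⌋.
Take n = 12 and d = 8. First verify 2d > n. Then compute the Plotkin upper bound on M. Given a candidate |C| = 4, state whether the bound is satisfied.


Plotkin bound M ≤ 4; given |C| = 4 ≤ bound (satisfied).

Check applicability: 2d = 16, n = 12.
2d − n = 4 > 0, so Plotkin applies.
Compute d/(2d−n) = 8/4 ≈ 2.0000.
⌊d/(2d−n)⌋ = 2.
Plotkin bound: M ≤ 2·2 = 4.
Given |C| = 4, check: satisfied.
This |C| is at the Plotkin bound.


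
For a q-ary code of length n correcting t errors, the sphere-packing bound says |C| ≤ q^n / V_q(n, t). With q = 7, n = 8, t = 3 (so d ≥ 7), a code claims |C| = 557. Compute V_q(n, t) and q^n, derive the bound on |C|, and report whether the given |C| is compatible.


V_q(n, t) = 13153, q^n = 5764801, Hamming bound = 438, |C| = 557 > bound (violated).

Step 1: Compute V_q(n, t) = Σ_{j=0}^3 C(n, j) (q−1)^j.
  j = 0: C(8,0)·(6)^0 = 1·1 = 1.
  j = 1: C(8,1)·(6)^1 = 8·6 = 48.
  j = 2: C(8,2)·(6)^2 = 28·36 = 1008.
  j = 3: C(8,3)·(6)^3 = 56·216 = 12096.
  V_q(n, t) = 1 + 48 + 1008 + 12096 = 13153.
Step 2: q^n = 7^8 = 5764801.
Step 3: Hamming bound ⌊q^n / V_q(n,t)⌋ = ⌊5764801/13153⌋ = 438.
Step 4: Compare |C| = 557 to 438: violated.
The claimed |C| lies above the Hamming bound, so no 7-ary code of length 8 with d ≥ 7 can have 557 codewords.


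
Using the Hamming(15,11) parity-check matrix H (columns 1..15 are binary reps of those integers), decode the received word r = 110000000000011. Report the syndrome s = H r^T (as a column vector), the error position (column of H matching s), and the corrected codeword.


s = (0, 0, 1, 0)^T, error position = 2, corrected codeword c = 100000000000011

Compute s = H r^T mod 2 one row at a time:
  s_1 = 0 + 0 + 0 + 0 + 0 + 0 + 1 + 1 = 2 ≡ 0 (mod 2).
  s_2 = 0 + 0 + 0 + 0 + 0 + 0 + 1 + 1 = 2 ≡ 0 (mod 2).
  s_3 = 1 + 0 + 0 + 0 + 0 + 0 + 1 + 1 = 3 ≡ 1 (mod 2).
  s_4 = 1 + 0 + 0 + 0 + 0 + 0 + 0 + 1 = 2 ≡ 0 (mod 2).
s = (0, 0, 1, 0)^T — this equals column 2 of H (binary 0010), so error is at position 2.
Correct: flip bit 2 of r = 110000000000011 to get c = 100000000000011.


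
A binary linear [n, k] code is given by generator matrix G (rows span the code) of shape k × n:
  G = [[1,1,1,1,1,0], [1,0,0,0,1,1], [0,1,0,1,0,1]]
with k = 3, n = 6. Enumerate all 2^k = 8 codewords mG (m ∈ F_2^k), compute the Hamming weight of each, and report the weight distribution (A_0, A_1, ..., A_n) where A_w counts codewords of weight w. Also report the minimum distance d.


Weight distribution: A_0 = 1, A_1 = 1, A_3 = 2, A_4 = 3, A_5 = 1. Minimum distance d = 1.

Enumerate all 2^3 = 8 messages m ∈ F_2^3.
For each, compute codeword c = mG in F_2^6, then tally its weight.
  m = 000 → c = 000000, weight = 0.
  m = 100 → c = 111110, weight = 5.
  m = 010 → c = 100011, weight = 3.
  m = 110 → c = 011101, weight = 4.
  m = 001 → c = 010101, weight = 3.
  m = 101 → c = 101011, weight = 4.
  m = 011 → c = 110110, weight = 4.
  m = 111 → c = 001000, weight = 1.
Tally weights:
  weight 0: 1 codewords.
  weight 1: 1 codewords.
  weight 3: 2 codewords.
  weight 4: 3 codewords.
  weight 5: 1 codewords.
Minimum distance d = smallest w > 0 with A_w > 0 = 1.
Sanity: Σ A_w = 8 = 2^3 = 8 ✓.


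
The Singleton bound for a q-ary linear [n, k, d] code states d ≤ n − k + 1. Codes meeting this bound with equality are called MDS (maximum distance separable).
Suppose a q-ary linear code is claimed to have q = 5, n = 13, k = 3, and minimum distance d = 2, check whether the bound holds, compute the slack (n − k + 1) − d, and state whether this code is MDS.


Singleton RHS = n − k + 1 = 11, slack = 9, bound satisfied, not MDS.

Singleton bound: d ≤ n − k + 1.
Here n = 13, k = 3, so n − k + 1 = 11.
Given d = 2, check d ≤ 11: YES.
Slack = (n − k + 1) − d = 9.
The code is NOT MDS (slack = 9 > 0).
Description: the claimed parameters are [13, 3, 2]_5; such a code would be non-MDS.


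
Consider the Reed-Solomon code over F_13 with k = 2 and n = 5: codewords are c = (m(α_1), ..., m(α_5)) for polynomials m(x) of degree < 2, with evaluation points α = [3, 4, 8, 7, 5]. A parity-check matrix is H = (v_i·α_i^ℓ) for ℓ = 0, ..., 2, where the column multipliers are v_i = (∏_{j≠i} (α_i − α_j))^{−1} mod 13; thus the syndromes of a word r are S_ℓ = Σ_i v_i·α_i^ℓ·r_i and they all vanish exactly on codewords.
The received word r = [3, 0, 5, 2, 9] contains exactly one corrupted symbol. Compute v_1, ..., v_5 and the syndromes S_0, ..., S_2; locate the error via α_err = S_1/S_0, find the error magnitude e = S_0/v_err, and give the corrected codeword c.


S = (7, 2, 8), error at position 2, error magnitude e = 7, c = [3, 6, 5, 2, 9].

Step 1: column multipliers v_i = (∏_{j≠i}(α_i − α_j))^{−1} mod 13.
  i = 1 (α = 3): (3−4)(3−8)(3−7)(3−5) = (−1)·(−5)·(−4)·(−2) = 40 ≡ 1, so v_1 = 1^{−1} = 1 (mod 13).
  i = 2 (α = 4): (4−3)(4−8)(4−7)(4−5) = 1·(−4)·(−3)·(−1) = −12 ≡ 1, so v_2 = 1^{−1} = 1 (mod 13).
  i = 3 (α = 8): (8−3)(8−4)(8−7)(8−5) = 5·4·1·3 = 60 ≡ 8, so v_3 = 8^{−1} = 5 (mod 13).
  i = 4 (α = 7): (7−3)(7−4)(7−8)(7−5) = 4·3·(−1)·2 = −24 ≡ 2, so v_4 = 2^{−1} = 7 (mod 13).
  i = 5 (α = 5): (5−3)(5−4)(5−8)(5−7) = 2·1·(−3)·(−2) = 12 ≡ 12, so v_5 = 12^{−1} = 12 (mod 13).
  v = [1, 1, 5, 7, 12].
Step 2: syndromes of r = [3, 0, 5, 2, 9] (all sums mod 13).
  S_0 = Σ v_i r_i = 1·3 + 1·0 + 5·5 + 7·2 + 12·9 = 150 ≡ 7.
  S_1 = Σ v_i α_i r_i = 1·3·3 + 1·4·0 + 5·8·5 + 7·7·2 + 12·5·9 = 847 ≡ 2.
  α_i^2 mod 13 = [9, 3, 12, 10, 12].
  S_2 = Σ v_i α_i^2 r_i = 1·9·3 + 1·3·0 + 5·12·5 + 7·10·2 + 12·12·9 = 1763 ≡ 8.
  S = (7, 2, 8) ≠ 0, so r is not a codeword (an error is present).
Step 3: locate the error. For a single error e at position i, S_ℓ = v_i·e·α_i^ℓ, so α_err = S_1/S_0.
  S_0^{−1} = 7^{−1} = 2 (mod 13), so α_err = 2·2 = 4 ≡ 4 = α_2. Error position i = 2.
  Consistency check: S_2/S_1 = 8·7 = 56 ≡ 4 = α_err ✓ (single-error assumption holds).
Step 4: error magnitude e = S_0/v_2 = S_0·∏_{j≠2}(α_2 − α_j) = 7·1 = 7 ≡ 7 (mod 13).
Step 5: correct position 2: c_2 = r_2 − e = 0 − 7 ≡ 6 (mod 13). Hence c = [3, 6, 5, 2, 9].
  Check: interpolating c through the α_i gives m(x) = 7 + 3·x (degree < 2) with m(α_i) = c_i for every i, so c is indeed a codeword.


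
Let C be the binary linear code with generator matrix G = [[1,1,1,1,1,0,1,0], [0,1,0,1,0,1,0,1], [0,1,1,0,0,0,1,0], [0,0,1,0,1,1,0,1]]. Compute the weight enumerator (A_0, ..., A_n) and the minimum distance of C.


Weight distribution: A_0 = 1, A_2 = 1, A_3 = 4, A_4 = 3, A_5 = 4, A_6 = 3. Minimum distance d = 2.

Enumerate all 2^4 = 16 messages m ∈ F_2^4.
For each, compute codeword c = mG in F_2^8, then tally its weight.
  m = 0000 → c = 00000000, weight = 0.
  m = 1000 → c = 11111010, weight = 6.
  m = 0100 → c = 01010101, weight = 4.
  m = 1100 → c = 10101111, weight = 6.
  m = 0010 → c = 01100010, weight = 3.
  m = 1010 → c = 10011000, weight = 3.
  m = 0110 → c = 00110111, weight = 5.
  m = 1110 → c = 11001101, weight = 5.
  m = 0001 → c = 00101101, weight = 4.
  m = 1001 → c = 11010111, weight = 6.
  m = 0101 → c = 01111000, weight = 4.
  m = 1101 → c = 10000010, weight = 2.
  m = 0011 → c = 01001111, weight = 5.
  m = 1011 → c = 10110101, weight = 5.
  m = 0111 → c = 00011010, weight = 3.
  m = 1111 → c = 11100000, weight = 3.
Tally weights:
  weight 0: 1 codewords.
  weight 2: 1 codewords.
  weight 3: 4 codewords.
  weight 4: 3 codewords.
  weight 5: 4 codewords.
  weight 6: 3 codewords.
Minimum distance d = smallest w > 0 with A_w > 0 = 2.
Sanity: Σ A_w = 16 = 2^4 = 16 ✓.


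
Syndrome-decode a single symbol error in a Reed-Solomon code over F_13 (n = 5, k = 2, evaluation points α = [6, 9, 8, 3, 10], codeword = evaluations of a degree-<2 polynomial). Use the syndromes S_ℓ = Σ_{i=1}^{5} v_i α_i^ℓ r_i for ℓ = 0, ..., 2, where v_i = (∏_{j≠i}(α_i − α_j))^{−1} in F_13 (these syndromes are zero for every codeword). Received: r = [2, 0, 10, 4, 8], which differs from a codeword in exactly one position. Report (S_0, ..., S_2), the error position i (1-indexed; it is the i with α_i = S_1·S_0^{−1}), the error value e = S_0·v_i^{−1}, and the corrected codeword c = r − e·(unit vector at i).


S = (10, 2, 3), error at position 3, error magnitude e = 5, c = [2, 0, 5, 4, 8].

Step 1: column multipliers v_i = (∏_{j≠i}(α_i − α_j))^{−1} mod 13.
  i = 1 (α = 6): (6−9)(6−8)(6−3)(6−10) = (−3)·(−2)·3·(−4) = −72 ≡ 6, so v_1 = 6^{−1} = 11 (mod 13).
  i = 2 (α = 9): (9−6)(9−8)(9−3)(9−10) = 3·1·6·(−1) = −18 ≡ 8, so v_2 = 8^{−1} = 5 (mod 13).
  i = 3 (α = 8): (8−6)(8−9)(8−3)(8−10) = 2·(−1)·5·(−2) = 20 ≡ 7, so v_3 = 7^{−1} = 2 (mod 13).
  i = 4 (α = 3): (3−6)(3−9)(3−8)(3−10) = (−3)·(−6)·(−5)·(−7) = 630 ≡ 6, so v_4 = 6^{−1} = 11 (mod 13).
  i = 5 (α = 10): (10−6)(10−9)(10−8)(10−3) = 4·1·2·7 = 56 ≡ 4, so v_5 = 4^{−1} = 10 (mod 13).
  v = [11, 5, 2, 11, 10].
Step 2: syndromes of r = [2, 0, 10, 4, 8] (all sums mod 13).
  S_0 = Σ v_i r_i = 11·2 + 5·0 + 2·10 + 11·4 + 10·8 = 166 ≡ 10.
  S_1 = Σ v_i α_i r_i = 11·6·2 + 5·9·0 + 2·8·10 + 11·3·4 + 10·10·8 = 1224 ≡ 2.
  α_i^2 mod 13 = [10, 3, 12, 9, 9].
  S_2 = Σ v_i α_i^2 r_i = 11·10·2 + 5·3·0 + 2·12·10 + 11·9·4 + 10·9·8 = 1576 ≡ 3.
  S = (10, 2, 3) ≠ 0, so r is not a codeword (an error is present).
Step 3: locate the error. For a single error e at position i, S_ℓ = v_i·e·α_i^ℓ, so α_err = S_1/S_0.
  S_0^{−1} = 10^{−1} = 4 (mod 13), so α_err = 2·4 = 8 ≡ 8 = α_3. Error position i = 3.
  Consistency check: S_2/S_1 = 3·7 = 21 ≡ 8 = α_err ✓ (single-error assumption holds).
Step 4: error magnitude e = S_0/v_3 = S_0·∏_{j≠3}(α_3 − α_j) = 10·7 = 70 ≡ 5 (mod 13).
Step 5: correct position 3: c_3 = r_3 − e = 10 − 5 ≡ 5 (mod 13). Hence c = [2, 0, 5, 4, 8].
  Check: interpolating c through the α_i gives m(x) = 6 + 8·x (degree < 2) with m(α_i) = c_i for every i, so c is indeed a codeword.


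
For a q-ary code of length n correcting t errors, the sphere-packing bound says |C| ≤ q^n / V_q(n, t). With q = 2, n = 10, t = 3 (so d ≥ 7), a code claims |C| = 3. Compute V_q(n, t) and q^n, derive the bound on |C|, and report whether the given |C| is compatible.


V_q(n, t) = 176, q^n = 1024, Hamming bound = 5, |C| = 3 ≤ bound (satisfied).

Step 1: Compute V_q(n, t) = Σ_{j=0}^3 C(n, j) (q−1)^j.
  j = 0: C(10,0)·(1)^0 = 1·1 = 1.
  j = 1: C(10,1)·(1)^1 = 10·1 = 10.
  j = 2: C(10,2)·(1)^2 = 45·1 = 45.
  j = 3: C(10,3)·(1)^3 = 120·1 = 120.
  V_q(n, t) = 1 + 10 + 45 + 120 = 176.
Step 2: q^n = 2^10 = 1024.
Step 3: Hamming bound ⌊q^n / V_q(n,t)⌋ = ⌊1024/176⌋ = 5.
Step 4: Compare |C| = 3 to 5: satisfied.
The claimed |C| lies below the Hamming bound.


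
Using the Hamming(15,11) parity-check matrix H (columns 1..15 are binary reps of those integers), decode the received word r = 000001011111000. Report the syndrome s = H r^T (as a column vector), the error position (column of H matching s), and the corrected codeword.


s = (1, 0, 1, 0)^T, error position = 10, corrected codeword c = 000001011011000

Compute s = H r^T mod 2 one row at a time:
  s_1 = 1 + 1 + 1 + 1 + 1 + 0 + 0 + 0 = 5 ≡ 1 (mod 2).
  s_2 = 0 + 0 + 1 + 0 + 1 + 0 + 0 + 0 = 2 ≡ 0 (mod 2).
  s_3 = 0 + 0 + 1 + 0 + 1 + 1 + 0 + 0 = 3 ≡ 1 (mod 2).
  s_4 = 0 + 0 + 0 + 0 + 1 + 1 + 0 + 0 = 2 ≡ 0 (mod 2).
s = (1, 0, 1, 0)^T — this equals column 10 of H (binary 1010), so error is at position 10.
Correct: flip bit 10 of r = 000001011111000 to get c = 000001011011000.


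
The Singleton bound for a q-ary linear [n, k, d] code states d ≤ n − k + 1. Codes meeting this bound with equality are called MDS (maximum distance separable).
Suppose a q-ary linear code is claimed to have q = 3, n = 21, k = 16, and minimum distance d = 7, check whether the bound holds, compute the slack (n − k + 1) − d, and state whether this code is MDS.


Singleton RHS = n − k + 1 = 6, slack = -1, bound violated (no such code; not MDS).

Singleton bound: d ≤ n − k + 1.
Here n = 21, k = 16, so n − k + 1 = 6.
Given d = 7, check d ≤ 6: NO.
Slack = (n − k + 1) − d = -1.
The slack is negative: d = 7 exceeds n − k + 1 = 6 by 1, so the Singleton bound is violated and no linear [21, 16, 7]_3 code can exist. In particular it is not MDS (MDS requires d = n − k + 1 exactly).
Description: the claimed parameters are [21, 16, 7]_3; such a code would be impossible (violates the Singleton bound).


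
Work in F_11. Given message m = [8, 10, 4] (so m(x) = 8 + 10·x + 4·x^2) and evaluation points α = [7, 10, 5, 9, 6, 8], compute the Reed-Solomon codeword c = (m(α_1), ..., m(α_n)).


c = [10, 2, 4, 4, 3, 3]

Message polynomial: m(x) = 8 + 10·x + 4·x^2 (mod 11).
For each evaluation point α_i, compute m(α_i) mod 11:
  α_1 = 7: Horner steps 4 → 5 → 10, so m(7) = 10.
  α_2 = 10: Horner steps 4 → 6 → 2, so m(10) = 2.
  α_3 = 5: Horner steps 4 → 8 → 4, so m(5) = 4.
  α_4 = 9: Horner steps 4 → 2 → 4, so m(9) = 4.
  α_5 = 6: Horner steps 4 → 1 → 3, so m(6) = 3.
  α_6 = 8: Horner steps 4 → 9 → 3, so m(8) = 3.
Codeword c = [10, 2, 4, 4, 3, 3] ∈ F_11^6.


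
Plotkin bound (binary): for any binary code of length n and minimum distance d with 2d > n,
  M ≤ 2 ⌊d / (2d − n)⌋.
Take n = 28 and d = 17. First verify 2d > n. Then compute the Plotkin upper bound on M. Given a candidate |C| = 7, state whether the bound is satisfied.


Plotkin bound M ≤ 4; given |C| = 7 > bound (violated).

Check applicability: 2d = 34, n = 28.
2d − n = 6 > 0, so Plotkin applies.
Compute d/(2d−n) = 17/6 ≈ 2.8333.
⌊d/(2d−n)⌋ = 2.
Plotkin bound: M ≤ 2·2 = 4.
Given |C| = 7, check: VIOLATED.
This |C| is above the Plotkin bound, so no binary code with n = 28, d = 17 and 7 codewords exists.


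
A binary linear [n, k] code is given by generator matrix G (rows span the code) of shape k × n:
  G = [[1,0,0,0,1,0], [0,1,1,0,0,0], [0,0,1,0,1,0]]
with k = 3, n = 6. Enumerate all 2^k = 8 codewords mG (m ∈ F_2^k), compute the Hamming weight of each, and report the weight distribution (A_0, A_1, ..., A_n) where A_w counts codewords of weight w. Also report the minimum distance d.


Weight distribution: A_0 = 1, A_2 = 6, A_4 = 1. Minimum distance d = 2.

Enumerate all 2^3 = 8 messages m ∈ F_2^3.
For each, compute codeword c = mG in F_2^6, then tally its weight.
  m = 000 → c = 000000, weight = 0.
  m = 100 → c = 100010, weight = 2.
  m = 010 → c = 011000, weight = 2.
  m = 110 → c = 111010, weight = 4.
  m = 001 → c = 001010, weight = 2.
  m = 101 → c = 101000, weight = 2.
  m = 011 → c = 010010, weight = 2.
  m = 111 → c = 110000, weight = 2.
Tally weights:
  weight 0: 1 codewords.
  weight 2: 6 codewords.
  weight 4: 1 codewords.
Minimum distance d = smallest w > 0 with A_w > 0 = 2.
Sanity: Σ A_w = 8 = 2^3 = 8 ✓.


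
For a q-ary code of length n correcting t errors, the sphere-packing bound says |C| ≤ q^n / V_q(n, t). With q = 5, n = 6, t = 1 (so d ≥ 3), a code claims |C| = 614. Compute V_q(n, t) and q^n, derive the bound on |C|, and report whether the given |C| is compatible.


V_q(n, t) = 25, q^n = 15625, Hamming bound = 625, |C| = 614 ≤ bound (satisfied).

Step 1: Compute V_q(n, t) = Σ_{j=0}^1 C(n, j) (q−1)^j.
  j = 0: C(6,0)·(4)^0 = 1·1 = 1.
  j = 1: C(6,1)·(4)^1 = 6·4 = 24.
  V_q(n, t) = 1 + 24 = 25.
Step 2: q^n = 5^6 = 15625.
Step 3: Hamming bound ⌊q^n / V_q(n,t)⌋ = ⌊15625/25⌋ = 625.
Step 4: Compare |C| = 614 to 625: satisfied.
The claimed |C| lies below the Hamming bound.


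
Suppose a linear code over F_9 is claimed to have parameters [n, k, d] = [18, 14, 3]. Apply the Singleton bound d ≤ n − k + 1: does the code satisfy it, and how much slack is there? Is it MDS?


Singleton RHS = n − k + 1 = 5, slack = 2, bound satisfied, not MDS.

Singleton bound: d ≤ n − k + 1.
Here n = 18, k = 14, so n − k + 1 = 5.
Given d = 3, check d ≤ 5: YES.
Slack = (n − k + 1) − d = 2.
The code is NOT MDS (slack = 2 > 0).
Description: the claimed parameters are [18, 14, 3]_9; such a code would be non-MDS.


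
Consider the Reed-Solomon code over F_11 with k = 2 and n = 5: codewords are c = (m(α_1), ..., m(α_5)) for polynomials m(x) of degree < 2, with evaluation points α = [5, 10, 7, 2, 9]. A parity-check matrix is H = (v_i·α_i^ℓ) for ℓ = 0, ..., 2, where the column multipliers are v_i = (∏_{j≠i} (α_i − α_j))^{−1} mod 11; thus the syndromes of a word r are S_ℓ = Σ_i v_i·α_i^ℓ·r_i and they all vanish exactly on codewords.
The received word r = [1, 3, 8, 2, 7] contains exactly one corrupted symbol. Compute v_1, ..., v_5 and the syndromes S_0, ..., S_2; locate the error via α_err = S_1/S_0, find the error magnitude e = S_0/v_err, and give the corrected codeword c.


S = (3, 10, 4), error at position 3, error magnitude e = 4, c = [1, 3, 4, 2, 7].

Step 1: column multipliers v_i = (∏_{j≠i}(α_i − α_j))^{−1} mod 11.
  i = 1 (α = 5): (5−10)(5−7)(5−2)(5−9) = (−5)·(−2)·3·(−4) = −120 ≡ 1, so v_1 = 1^{−1} = 1 (mod 11).
  i = 2 (α = 10): (10−5)(10−7)(10−2)(10−9) = 5·3·8·1 = 120 ≡ 10, so v_2 = 10^{−1} = 10 (mod 11).
  i = 3 (α = 7): (7−5)(7−10)(7−2)(7−9) = 2·(−3)·5·(−2) = 60 ≡ 5, so v_3 = 5^{−1} = 9 (mod 11).
  i = 4 (α = 2): (2−5)(2−10)(2−7)(2−9) = (−3)·(−8)·(−5)·(−7) = 840 ≡ 4, so v_4 = 4^{−1} = 3 (mod 11).
  i = 5 (α = 9): (9−5)(9−10)(9−7)(9−2) = 4·(−1)·2·7 = −56 ≡ 10, so v_5 = 10^{−1} = 10 (mod 11).
  v = [1, 10, 9, 3, 10].
Step 2: syndromes of r = [1, 3, 8, 2, 7] (all sums mod 11).
  S_0 = Σ v_i r_i = 1·1 + 10·3 + 9·8 + 3·2 + 10·7 = 179 ≡ 3.
  S_1 = Σ v_i α_i r_i = 1·5·1 + 10·10·3 + 9·7·8 + 3·2·2 + 10·9·7 = 1451 ≡ 10.
  α_i^2 mod 11 = [3, 1, 5, 4, 4].
  S_2 = Σ v_i α_i^2 r_i = 1·3·1 + 10·1·3 + 9·5·8 + 3·4·2 + 10·4·7 = 697 ≡ 4.
  S = (3, 10, 4) ≠ 0, so r is not a codeword (an error is present).
Step 3: locate the error. For a single error e at position i, S_ℓ = v_i·e·α_i^ℓ, so α_err = S_1/S_0.
  S_0^{−1} = 3^{−1} = 4 (mod 11), so α_err = 10·4 = 40 ≡ 7 = α_3. Error position i = 3.
  Consistency check: S_2/S_1 = 4·10 = 40 ≡ 7 = α_err ✓ (single-error assumption holds).
Step 4: error magnitude e = S_0/v_3 = S_0·∏_{j≠3}(α_3 − α_j) = 3·5 = 15 ≡ 4 (mod 11).
Step 5: correct position 3: c_3 = r_3 − e = 8 − 4 ≡ 4 (mod 11). Hence c = [1, 3, 4, 2, 7].
  Check: interpolating c through the α_i gives m(x) = 10 + 7·x (degree < 2) with m(α_i) = c_i for every i, so c is indeed a codeword.


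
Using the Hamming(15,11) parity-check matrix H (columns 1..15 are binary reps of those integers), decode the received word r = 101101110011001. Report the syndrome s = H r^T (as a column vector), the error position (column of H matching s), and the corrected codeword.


s = (0, 1, 1, 1)^T, error position = 7, corrected codeword c = 101101010011001

Compute s = H r^T mod 2 one row at a time:
  s_1 = 1 + 0 + 0 + 1 + 1 + 0 + 0 + 1 = 4 ≡ 0 (mod 2).
  s_2 = 1 + 0 + 1 + 1 + 1 + 0 + 0 + 1 = 5 ≡ 1 (mod 2).
  s_3 = 0 + 1 + 1 + 1 + 0 + 1 + 0 + 1 = 5 ≡ 1 (mod 2).
  s_4 = 1 + 1 + 0 + 1 + 0 + 1 + 0 + 1 = 5 ≡ 1 (mod 2).
s = (0, 1, 1, 1)^T — this equals column 7 of H (binary 0111), so error is at position 7.
Correct: flip bit 7 of r = 101101110011001 to get c = 101101010011001.


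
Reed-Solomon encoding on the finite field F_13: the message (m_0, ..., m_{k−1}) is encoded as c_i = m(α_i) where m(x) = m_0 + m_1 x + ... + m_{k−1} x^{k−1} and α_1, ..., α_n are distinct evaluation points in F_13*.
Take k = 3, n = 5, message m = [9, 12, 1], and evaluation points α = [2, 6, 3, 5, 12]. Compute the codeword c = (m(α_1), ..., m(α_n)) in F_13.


c = [11, 0, 2, 3, 11]

Message polynomial: m(x) = 9 + 12·x + 1·x^2 (mod 13).
For each evaluation point α_i, compute m(α_i) mod 13:
  α_1 = 2: Horner steps 1 → 1 → 11, so m(2) = 11.
  α_2 = 6: Horner steps 1 → 5 → 0, so m(6) = 0.
  α_3 = 3: Horner steps 1 → 2 → 2, so m(3) = 2.
  α_4 = 5: Horner steps 1 → 4 → 3, so m(5) = 3.
  α_5 = 12: Horner steps 1 → 11 → 11, so m(12) = 11.
Codeword c = [11, 0, 2, 3, 11] ∈ F_13^5.


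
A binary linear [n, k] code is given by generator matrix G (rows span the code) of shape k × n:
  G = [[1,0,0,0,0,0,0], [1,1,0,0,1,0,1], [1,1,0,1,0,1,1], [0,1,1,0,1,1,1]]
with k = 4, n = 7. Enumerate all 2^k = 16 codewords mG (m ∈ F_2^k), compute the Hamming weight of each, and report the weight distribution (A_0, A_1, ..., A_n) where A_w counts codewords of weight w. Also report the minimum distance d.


Weight distribution: A_0 = 1, A_1 = 1, A_2 = 1, A_3 = 4, A_4 = 5, A_5 = 3, A_6 = 1. Minimum distance d = 1.

Enumerate all 2^4 = 16 messages m ∈ F_2^4.
For each, compute codeword c = mG in F_2^7, then tally its weight.
  m = 0000 → c = 0000000, weight = 0.
  m = 1000 → c = 1000000, weight = 1.
  m = 0100 → c = 1100101, weight = 4.
  m = 1100 → c = 0100101, weight = 3.
  m = 0010 → c = 1101011, weight = 5.
  m = 1010 → c = 0101011, weight = 4.
  m = 0110 → c = 0001110, weight = 3.
  m = 1110 → c = 1001110, weight = 4.
  m = 0001 → c = 0110111, weight = 5.
  m = 1001 → c = 1110111, weight = 6.
  m = 0101 → c = 1010010, weight = 3.
  m = 1101 → c = 0010010, weight = 2.
  m = 0011 → c = 1011100, weight = 4.
  m = 1011 → c = 0011100, weight = 3.
  m = 0111 → c = 0111001, weight = 4.
  m = 1111 → c = 1111001, weight = 5.
Tally weights:
  weight 0: 1 codewords.
  weight 1: 1 codewords.
  weight 2: 1 codewords.
  weight 3: 4 codewords.
  weight 4: 5 codewords.
  weight 5: 3 codewords.
  weight 6: 1 codewords.
Minimum distance d = smallest w > 0 with A_w > 0 = 1.
Sanity: Σ A_w = 16 = 2^4 = 16 ✓.


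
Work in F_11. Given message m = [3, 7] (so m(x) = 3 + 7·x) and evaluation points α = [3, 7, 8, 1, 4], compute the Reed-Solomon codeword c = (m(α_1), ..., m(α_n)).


c = [2, 8, 4, 10, 9]

Message polynomial: m(x) = 3 + 7·x (mod 11).
For each evaluation point α_i, compute m(α_i) mod 11:
  α_1 = 3: Horner steps 7 → 2, so m(3) = 2.
  α_2 = 7: Horner steps 7 → 8, so m(7) = 8.
  α_3 = 8: Horner steps 7 → 4, so m(8) = 4.
  α_4 = 1: Horner steps 7 → 10, so m(1) = 10.
  α_5 = 4: Horner steps 7 → 9, so m(4) = 9.
Codeword c = [2, 8, 4, 10, 9] ∈ F_11^5.


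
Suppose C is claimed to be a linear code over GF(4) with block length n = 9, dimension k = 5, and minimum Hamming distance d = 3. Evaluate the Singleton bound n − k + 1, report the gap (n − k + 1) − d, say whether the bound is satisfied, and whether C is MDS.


Singleton RHS = n − k + 1 = 5, slack = 2, bound satisfied, not MDS.

Singleton bound: d ≤ n − k + 1.
Here n = 9, k = 5, so n − k + 1 = 5.
Given d = 3, check d ≤ 5: YES.
Slack = (n − k + 1) − d = 2.
The code is NOT MDS (slack = 2 > 0).
Description: the claimed parameters are [9, 5, 3]_4; such a code would be non-MDS.


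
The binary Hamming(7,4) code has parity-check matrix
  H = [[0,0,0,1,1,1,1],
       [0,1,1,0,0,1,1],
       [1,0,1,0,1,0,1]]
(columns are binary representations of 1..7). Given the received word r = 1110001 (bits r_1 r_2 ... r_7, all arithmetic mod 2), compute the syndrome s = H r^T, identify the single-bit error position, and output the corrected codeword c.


s = (1, 1, 1)^T, error position = 7, corrected codeword c = 1110000

Compute s = H r^T mod 2 one row at a time:
  s_1 = 0 + 0 + 0 + 1 = 1 ≡ 1 (mod 2).
  s_2 = 1 + 1 + 0 + 1 = 3 ≡ 1 (mod 2).
  s_3 = 1 + 1 + 0 + 1 = 3 ≡ 1 (mod 2).
s = (1, 1, 1)^T — this equals column 7 of H (binary 111), so error is at position 7.
Correct: flip bit 7 of r = 1110001 to get c = 1110000.


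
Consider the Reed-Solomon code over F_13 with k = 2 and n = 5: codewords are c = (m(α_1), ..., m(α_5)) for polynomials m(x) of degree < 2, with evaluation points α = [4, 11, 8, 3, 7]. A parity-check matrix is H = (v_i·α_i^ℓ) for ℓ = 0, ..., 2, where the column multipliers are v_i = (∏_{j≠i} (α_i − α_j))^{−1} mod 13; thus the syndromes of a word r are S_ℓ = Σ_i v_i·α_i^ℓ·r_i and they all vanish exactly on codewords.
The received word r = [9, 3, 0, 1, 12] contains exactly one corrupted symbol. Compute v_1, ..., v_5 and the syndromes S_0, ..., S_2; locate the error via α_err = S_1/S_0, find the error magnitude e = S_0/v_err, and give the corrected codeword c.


S = (8, 11, 7), error at position 4, error magnitude e = 6, c = [9, 3, 0, 8, 12].

Step 1: column multipliers v_i = (∏_{j≠i}(α_i − α_j))^{−1} mod 13.
  i = 1 (α = 4): (4−11)(4−8)(4−3)(4−7) = (−7)·(−4)·1·(−3) = −84 ≡ 7, so v_1 = 7^{−1} = 2 (mod 13).
  i = 2 (α = 11): (11−4)(11−8)(11−3)(11−7) = 7·3·8·4 = 672 ≡ 9, so v_2 = 9^{−1} = 3 (mod 13).
  i = 3 (α = 8): (8−4)(8−11)(8−3)(8−7) = 4·(−3)·5·1 = −60 ≡ 5, so v_3 = 5^{−1} = 8 (mod 13).
  i = 4 (α = 3): (3−4)(3−11)(3−8)(3−7) = (−1)·(−8)·(−5)·(−4) = 160 ≡ 4, so v_4 = 4^{−1} = 10 (mod 13).
  i = 5 (α = 7): (7−4)(7−11)(7−8)(7−3) = 3·(−4)·(−1)·4 = 48 ≡ 9, so v_5 = 9^{−1} = 3 (mod 13).
  v = [2, 3, 8, 10, 3].
Step 2: syndromes of r = [9, 3, 0, 1, 12] (all sums mod 13).
  S_0 = Σ v_i r_i = 2·9 + 3·3 + 8·0 + 10·1 + 3·12 = 73 ≡ 8.
  S_1 = Σ v_i α_i r_i = 2·4·9 + 3·11·3 + 8·8·0 + 10·3·1 + 3·7·12 = 453 ≡ 11.
  α_i^2 mod 13 = [3, 4, 12, 9, 10].
  S_2 = Σ v_i α_i^2 r_i = 2·3·9 + 3·4·3 + 8·12·0 + 10·9·1 + 3·10·12 = 540 ≡ 7.
  S = (8, 11, 7) ≠ 0, so r is not a codeword (an error is present).
Step 3: locate the error. For a single error e at position i, S_ℓ = v_i·e·α_i^ℓ, so α_err = S_1/S_0.
  S_0^{−1} = 8^{−1} = 5 (mod 13), so α_err = 11·5 = 55 ≡ 3 = α_4. Error position i = 4.
  Consistency check: S_2/S_1 = 7·6 = 42 ≡ 3 = α_err ✓ (single-error assumption holds).
Step 4: error magnitude e = S_0/v_4 = S_0·∏_{j≠4}(α_4 − α_j) = 8·4 = 32 ≡ 6 (mod 13).
Step 5: correct position 4: c_4 = r_4 − e = 1 − 6 ≡ 8 (mod 13). Hence c = [9, 3, 0, 8, 12].
  Check: interpolating c through the α_i gives m(x) = 5 + 1·x (degree < 2) with m(α_i) = c_i for every i, so c is indeed a codeword.
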